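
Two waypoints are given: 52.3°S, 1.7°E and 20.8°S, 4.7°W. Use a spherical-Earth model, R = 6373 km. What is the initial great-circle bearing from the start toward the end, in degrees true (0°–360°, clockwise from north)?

348.6°

θ = atan2( sin Δλ·cos φ₂ ,  cos φ₁ sin φ₂ − sin φ₁ cos φ₂ cos Δλ )
  = atan2(-0.1042, +0.5179) = 348.62°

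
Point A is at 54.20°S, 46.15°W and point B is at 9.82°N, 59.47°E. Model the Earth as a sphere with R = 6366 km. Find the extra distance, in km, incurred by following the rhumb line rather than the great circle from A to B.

Great circle: cos σ = sin φ₁ sin φ₂ + cos φ₁ cos φ₂ cos Δλ,  σ = 1.8687 rad → d_gc = 11896.2 km
Rhumb line: Δψ = +1.3024, q = Δφ/Δψ = 0.8579, d_rh = R√(Δφ²+q²Δλ²) = 12327.4 km
Excess = 12327.4 − 11896.2 = 431.2 ≈ 431 km

431 km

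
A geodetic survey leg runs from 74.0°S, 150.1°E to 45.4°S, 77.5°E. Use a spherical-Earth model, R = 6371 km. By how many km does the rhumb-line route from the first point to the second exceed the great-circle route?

248 km

Great circle: cos σ = sin φ₁ sin φ₂ + cos φ₁ cos φ₂ cos Δλ,  σ = 0.7343 rad → d_gc = 4678.04 km
Rhumb line: Δψ = +1.0710, q = Δφ/Δψ = 0.4661, d_rh = R√(Δφ²+q²Δλ²) = 4926.51 km
Excess = 4926.51 − 4678.04 = 248.47 ≈ 248 km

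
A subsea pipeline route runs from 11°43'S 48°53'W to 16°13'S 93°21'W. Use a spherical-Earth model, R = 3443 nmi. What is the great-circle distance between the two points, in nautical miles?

2602 nmi

Haversine: a = sin²(Δφ/2)+cos φ₁ cos φ₂ sin²(Δλ/2) = 0.13615;  σ = 2·atan2(√a,√(1−a))
σ = 43.306° → d = Rσ = 3443·0.75584 = 2602 nmi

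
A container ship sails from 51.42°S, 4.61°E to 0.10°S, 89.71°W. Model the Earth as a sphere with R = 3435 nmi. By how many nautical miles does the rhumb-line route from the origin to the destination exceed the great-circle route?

176 nmi

Great circle: cos σ = sin φ₁ sin φ₂ + cos φ₁ cos φ₂ cos Δλ,  σ = 1.6164 rad → d_gc = 5552.41 nmi
Rhumb line: Δψ = +1.0481, q = Δφ/Δψ = 0.8546, d_rh = R√(Δφ²+q²Δλ²) = 5728.88 nmi
Excess = 5728.88 − 5552.41 = 176.47 ≈ 176 nmi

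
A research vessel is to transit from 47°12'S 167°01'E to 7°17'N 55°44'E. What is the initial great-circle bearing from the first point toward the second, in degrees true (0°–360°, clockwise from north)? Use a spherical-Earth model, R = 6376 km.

259.1°

N = sin Δλ·cos φ₂ = -0.9243;  D = cos φ₁ sin φ₂ − sin φ₁ cos φ₂ cos Δλ = -0.1780
initial course = atan2(N, D) = 259.10°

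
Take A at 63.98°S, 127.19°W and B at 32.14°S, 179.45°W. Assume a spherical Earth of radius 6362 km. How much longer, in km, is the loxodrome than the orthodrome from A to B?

104 km

Great circle: cos σ = sin φ₁ sin φ₂ + cos φ₁ cos φ₂ cos Δλ,  σ = 0.7878 rad → d_gc = 5011.8 km
Rhumb line: Δψ = +0.8722, q = Δφ/Δψ = 0.6371, d_rh = R√(Δφ²+q²Δλ²) = 5115.6 km
Excess = 5115.6 − 5011.8 = 103.8 ≈ 104 km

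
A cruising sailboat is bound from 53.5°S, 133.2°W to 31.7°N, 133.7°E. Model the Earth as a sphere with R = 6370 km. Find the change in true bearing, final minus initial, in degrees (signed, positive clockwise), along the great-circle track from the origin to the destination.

+30.3°

Initial bearing θ₁ = atan2(sin Δλ cos φ₂, cos φ₁ sin φ₂ − sin φ₁ cos φ₂ cos Δλ) = 287.97°
Final bearing θ₂ = (initial bearing from the destination back to the start) + 180° = 318.32°
Δθ = θ₂ − θ₁ = +30.3°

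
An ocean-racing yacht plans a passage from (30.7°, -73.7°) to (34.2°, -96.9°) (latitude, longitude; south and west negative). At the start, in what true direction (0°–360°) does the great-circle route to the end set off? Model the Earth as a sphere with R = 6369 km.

θ = atan2( sin Δλ·cos φ₂ ,  cos φ₁ sin φ₂ − sin φ₁ cos φ₂ cos Δλ )
  = atan2(-0.3258, +0.0952) = 286.29°

286.3°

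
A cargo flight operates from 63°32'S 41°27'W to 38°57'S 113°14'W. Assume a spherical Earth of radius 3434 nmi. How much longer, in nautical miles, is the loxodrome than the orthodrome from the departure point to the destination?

Great circle: cos σ = sin φ₁ sin φ₂ + cos φ₁ cos φ₂ cos Δλ,  σ = 0.8351 rad → d_gc = 2867.7 nmi
Rhumb line: Δψ = +0.7083, q = Δφ/Δψ = 0.6057, d_rh = R√(Δφ²+q²Δλ²) = 2993.8 nmi
Excess = 2993.8 − 2867.7 = 126.1 ≈ 126 nmi

126 nmi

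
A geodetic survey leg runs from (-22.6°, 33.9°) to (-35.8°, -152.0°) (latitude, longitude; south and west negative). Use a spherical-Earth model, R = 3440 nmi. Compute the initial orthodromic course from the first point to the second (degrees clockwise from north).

174.4°

N = sin Δλ·cos φ₂ = +0.0834;  D = cos φ₁ sin φ₂ − sin φ₁ cos φ₂ cos Δλ = -0.8501
initial course = atan2(N, D) = 174.40°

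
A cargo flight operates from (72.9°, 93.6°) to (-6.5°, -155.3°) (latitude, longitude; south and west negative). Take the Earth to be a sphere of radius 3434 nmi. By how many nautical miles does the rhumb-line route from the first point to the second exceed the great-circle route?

482 nmi

Great circle: cos σ = sin φ₁ sin φ₂ + cos φ₁ cos φ₂ cos Δλ,  σ = 1.7858 rad → d_gc = 6132.5 nmi
Rhumb line: Δψ = -2.0085, q = Δφ/Δψ = 0.6900, d_rh = R√(Δφ²+q²Δλ²) = 6614.6 nmi
Excess = 6614.6 − 6132.5 = 482.1 ≈ 482 nmi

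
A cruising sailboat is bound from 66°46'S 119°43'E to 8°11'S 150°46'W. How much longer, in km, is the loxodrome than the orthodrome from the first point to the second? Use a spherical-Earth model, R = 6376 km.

466 km

Great circle: cos σ = sin φ₁ sin φ₂ + cos φ₁ cos φ₂ cos Δλ,  σ = 1.4363 rad → d_gc = 9157.84 km
Rhumb line: Δψ = +1.4386, q = Δφ/Δψ = 0.7107, d_rh = R√(Δφ²+q²Δλ²) = 9624.27 km
Excess = 9624.27 − 9157.84 = 466.43 ≈ 466 km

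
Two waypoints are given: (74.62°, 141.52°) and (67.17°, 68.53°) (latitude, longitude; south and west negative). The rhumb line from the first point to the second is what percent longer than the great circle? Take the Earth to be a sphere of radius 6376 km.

Great circle: σ = 0.4059 rad → d_gc = Rσ = 2587.9 km
Rhumb: Δφ = -0.1300, Δλ = -1.2739, Δψ = -0.4023, q = Δφ/Δψ = 0.3232 → d_rh = R√(Δφ²+q²Δλ²) = 2752.9 km
Excess = (2752.9 − 2587.9) / 2587.9 = 165.0 / 2587.9 = 6.38% ≈ 6.4%

6.4%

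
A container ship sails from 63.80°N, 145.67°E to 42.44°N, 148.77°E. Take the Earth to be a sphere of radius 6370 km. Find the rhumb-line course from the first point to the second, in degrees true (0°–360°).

Meridional parts: M(φ₁)=+1.4580, M(φ₂)=+0.8195 → ΔM = -0.6384;  Δλ = +0.0541 rad
tan C = Δλ / ΔM = -0.0847 → C = 175.16°

175.2°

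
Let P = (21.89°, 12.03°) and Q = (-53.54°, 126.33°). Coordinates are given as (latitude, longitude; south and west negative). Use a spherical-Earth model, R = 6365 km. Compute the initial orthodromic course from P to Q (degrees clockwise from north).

140.4°

θ = atan2( sin Δλ·cos φ₂ ,  cos φ₁ sin φ₂ − sin φ₁ cos φ₂ cos Δλ )
  = atan2(+0.5416, -0.6551) = 140.42°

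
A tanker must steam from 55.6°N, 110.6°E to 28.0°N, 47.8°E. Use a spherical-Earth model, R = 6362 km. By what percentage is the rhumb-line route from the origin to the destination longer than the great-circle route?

2.5%

Great circle: σ = 0.9079 rad → d_gc = Rσ = 5776.2 km
Rhumb: Δφ = -0.4817, Δλ = -1.0961, Δψ = -0.6632, q = Δφ/Δψ = 0.7263 → d_rh = R√(Δφ²+q²Δλ²) = 5919.7 km
Excess = (5919.7 − 5776.2) / 5776.2 = 143.5 / 5776.2 = 2.48% ≈ 2.5%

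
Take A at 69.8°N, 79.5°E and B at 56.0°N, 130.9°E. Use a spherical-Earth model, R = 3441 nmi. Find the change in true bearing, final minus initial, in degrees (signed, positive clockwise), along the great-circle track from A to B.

+46.7°

At departure: θ₁ = atan2(sin Δλ cos φ₂, cos φ₁ sin φ₂ − sin φ₁ cos φ₂ cos Δλ) = 95.38°
At arrival: θ₂ = atan2(sin Δλ cos φ₁, −cos φ₂ sin φ₁ + sin φ₂ cos φ₁ cos Δλ) = 142.06°
Δθ = θ₂ − θ₁ = +46.7°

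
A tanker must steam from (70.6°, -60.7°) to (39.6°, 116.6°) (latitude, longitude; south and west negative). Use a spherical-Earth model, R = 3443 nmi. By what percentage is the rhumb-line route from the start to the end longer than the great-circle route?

42.8%

Great circle: σ = 1.2179 rad → d_gc = Rσ = 4193.4 nmi
Rhumb: Δφ = -0.5411, Δλ = +3.0945, Δψ = -1.0127, q = Δφ/Δψ = 0.5343 → d_rh = R√(Δφ²+q²Δλ²) = 5989.5 nmi
Excess = (5989.5 − 4193.4) / 4193.4 = 1796.1 / 4193.4 = 42.83% ≈ 42.8%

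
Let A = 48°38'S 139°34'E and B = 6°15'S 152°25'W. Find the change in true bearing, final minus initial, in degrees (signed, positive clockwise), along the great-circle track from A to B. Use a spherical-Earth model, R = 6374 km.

-36.9°

At departure: θ₁ = atan2(sin Δλ cos φ₂, cos φ₁ sin φ₂ − sin φ₁ cos φ₂ cos Δλ) = 77.32°
At arrival: θ₂ = atan2(sin Δλ cos φ₁, −cos φ₂ sin φ₁ + sin φ₂ cos φ₁ cos Δλ) = 40.44°
Δθ = θ₂ − θ₁ = -36.9°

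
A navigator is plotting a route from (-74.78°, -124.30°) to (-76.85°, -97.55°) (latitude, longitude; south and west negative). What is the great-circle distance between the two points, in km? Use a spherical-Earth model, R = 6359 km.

755 km

Haversine: a = sin²(Δφ/2)+cos φ₁ cos φ₂ sin²(Δλ/2) = 0.00352;  σ = 2·atan2(√a,√(1−a))
σ = 6.805° → d = Rσ = 6359·0.11877 = 755 km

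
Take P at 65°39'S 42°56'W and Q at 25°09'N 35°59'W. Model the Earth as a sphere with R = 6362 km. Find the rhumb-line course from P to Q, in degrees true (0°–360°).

3.5°

Δψ = ln[tan(π/4+φ₂/2)/tan(π/4+φ₁/2)] = +1.9874
Δλ = +0.1213 rad (taken the short way round)
course = atan2(Δλ, Δψ) = 3.49°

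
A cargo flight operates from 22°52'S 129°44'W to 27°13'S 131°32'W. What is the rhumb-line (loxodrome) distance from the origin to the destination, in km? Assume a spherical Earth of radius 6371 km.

Δψ = ln[tan(π/4+φ₂/2)/tan(π/4+φ₁/2)] = -0.0838;  Δφ = -0.0759 rad,  Δλ = -0.0314 rad
q = Δφ/Δψ = 0.9057
d = R·√(Δφ² + q²Δλ²) = 6371·0.08108 = 517 km

517 km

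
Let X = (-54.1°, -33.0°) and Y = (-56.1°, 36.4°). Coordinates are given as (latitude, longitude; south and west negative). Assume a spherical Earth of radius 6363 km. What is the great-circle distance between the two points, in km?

4226 km

cos σ = sin φ₁ sin φ₂ + cos φ₁ cos φ₂ cos Δλ
      = sin(-54.10°)sin(-56.10°) + cos(-54.10°)cos(-56.10°)cos(69.40°) = 0.7874
σ = 38.056° → d = Rσ = 6363·0.66420 = 4226 km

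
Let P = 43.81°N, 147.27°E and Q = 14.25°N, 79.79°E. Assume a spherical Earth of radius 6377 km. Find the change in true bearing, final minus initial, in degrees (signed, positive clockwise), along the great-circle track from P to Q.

Initial bearing θ₁ = atan2(sin Δλ cos φ₂, cos φ₁ sin φ₂ − sin φ₁ cos φ₂ cos Δλ) = 264.94°
Final bearing θ₂ = (initial bearing from the destination back to the start) + 180° = 227.87°
Δθ = θ₂ − θ₁ = -37.1°

-37.1°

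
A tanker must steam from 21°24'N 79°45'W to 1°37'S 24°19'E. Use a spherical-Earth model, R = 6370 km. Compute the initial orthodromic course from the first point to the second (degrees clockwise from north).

θ = atan2( sin Δλ·cos φ₂ ,  cos φ₁ sin φ₂ − sin φ₁ cos φ₂ cos Δλ )
  = atan2(+0.9696, +0.0624) = 86.32°

86.3°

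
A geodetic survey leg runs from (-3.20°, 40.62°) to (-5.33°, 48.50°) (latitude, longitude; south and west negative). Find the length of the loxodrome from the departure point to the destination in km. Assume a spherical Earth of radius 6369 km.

Rhumb course C = atan2(Δλ, Δψ) with Δψ = ln[tan(π/4+φ₂/2)/tan(π/4+φ₁/2)] = -0.0373, Δλ = +0.1375 → C = 105.17°
d = R·|Δφ| / |cos C| = 6369·0.03718 / 0.26163 = 905 km

905 km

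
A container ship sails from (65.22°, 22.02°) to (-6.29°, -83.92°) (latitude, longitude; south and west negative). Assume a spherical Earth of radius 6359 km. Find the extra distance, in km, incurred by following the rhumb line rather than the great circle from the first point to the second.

661 km

Great circle: cos σ = sin φ₁ sin φ₂ + cos φ₁ cos φ₂ cos Δλ,  σ = 1.7863 rad → d_gc = 11359.4 km
Rhumb line: Δψ = -1.6256, q = Δφ/Δψ = 0.7678, d_rh = R√(Δφ²+q²Δλ²) = 12020.1 km
Excess = 12020.1 − 11359.4 = 660.7 ≈ 661 km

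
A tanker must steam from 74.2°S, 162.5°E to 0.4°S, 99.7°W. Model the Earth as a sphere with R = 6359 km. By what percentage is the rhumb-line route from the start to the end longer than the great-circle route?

Great circle: σ = 1.6010 rad → d_gc = Rσ = 10181.0 km
Rhumb: Δφ = +1.2881, Δλ = +1.7069, Δψ = +1.9680, q = Δφ/Δψ = 0.6545 → d_rh = R√(Δφ²+q²Δλ²) = 10842.3 km
Excess = (10842.3 − 10181.0) / 10181.0 = 661.3 / 10181.0 = 6.50% ≈ 6.5%

6.5%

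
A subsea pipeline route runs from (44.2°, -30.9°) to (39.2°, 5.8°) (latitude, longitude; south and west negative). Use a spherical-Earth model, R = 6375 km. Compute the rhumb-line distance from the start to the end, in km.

3097 km

Rhumb course C = atan2(Δλ, Δψ) with Δψ = ln[tan(π/4+φ₂/2)/tan(π/4+φ₁/2)] = -0.1170, Δλ = +0.6405 → C = 100.35°
d = R·|Δφ| / |cos C| = 6375·0.08727 / 0.17965 = 3097 km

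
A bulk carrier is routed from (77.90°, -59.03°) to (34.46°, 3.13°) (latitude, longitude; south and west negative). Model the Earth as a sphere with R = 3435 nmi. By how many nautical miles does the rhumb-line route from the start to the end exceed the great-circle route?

Great circle: cos σ = sin φ₁ sin φ₂ + cos φ₁ cos φ₂ cos Δλ,  σ = 0.8841 rad → d_gc = 3036.9 nmi
Rhumb line: Δψ = -1.6031, q = Δφ/Δψ = 0.4729, d_rh = R√(Δφ²+q²Δλ²) = 3144.7 nmi
Excess = 3144.7 − 3036.9 = 107.8 ≈ 108 nmi

108 nmi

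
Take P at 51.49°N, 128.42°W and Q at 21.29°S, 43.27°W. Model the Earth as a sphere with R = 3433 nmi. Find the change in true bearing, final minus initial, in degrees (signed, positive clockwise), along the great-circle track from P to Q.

At departure: θ₁ = atan2(sin Δλ cos φ₂, cos φ₁ sin φ₂ − sin φ₁ cos φ₂ cos Δλ) = 107.22°
At arrival: θ₂ = atan2(sin Δλ cos φ₁, −cos φ₂ sin φ₁ + sin φ₂ cos φ₁ cos Δλ) = 140.33°
Δθ = θ₂ − θ₁ = +33.1°

+33.1°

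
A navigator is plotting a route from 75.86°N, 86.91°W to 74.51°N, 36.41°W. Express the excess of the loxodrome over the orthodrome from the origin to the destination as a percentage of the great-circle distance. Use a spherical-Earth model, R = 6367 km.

Great circle: σ = 0.2196 rad → d_gc = Rσ = 1398.4 km
Rhumb: Δφ = -0.0236, Δλ = +0.8814, Δψ = -0.0922, q = Δφ/Δψ = 0.2555 → d_rh = R√(Δφ²+q²Δλ²) = 1441.8 km
Excess = (1441.8 − 1398.4) / 1398.4 = 43.4 / 1398.4 = 3.10% ≈ 3.1%

3.1%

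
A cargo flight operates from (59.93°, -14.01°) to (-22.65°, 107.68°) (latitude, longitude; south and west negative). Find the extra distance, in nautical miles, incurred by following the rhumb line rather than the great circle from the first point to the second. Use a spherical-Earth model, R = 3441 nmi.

361 nmi

Great circle: cos σ = sin φ₁ sin φ₂ + cos φ₁ cos φ₂ cos Δλ,  σ = 2.1849 rad → d_gc = 7518.1 nmi
Rhumb line: Δψ = -1.7206, q = Δφ/Δψ = 0.8377, d_rh = R√(Δφ²+q²Δλ²) = 7878.9 nmi
Excess = 7878.9 − 7518.1 = 360.8 ≈ 361 nmi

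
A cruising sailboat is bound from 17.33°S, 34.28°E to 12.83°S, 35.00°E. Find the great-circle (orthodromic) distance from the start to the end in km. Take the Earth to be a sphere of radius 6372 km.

Haversine: a = sin²(Δφ/2)+cos φ₁ cos φ₂ sin²(Δλ/2) = 0.00158;  σ = 2·atan2(√a,√(1−a))
σ = 4.553° → d = Rσ = 6372·0.07947 = 506 km

506 km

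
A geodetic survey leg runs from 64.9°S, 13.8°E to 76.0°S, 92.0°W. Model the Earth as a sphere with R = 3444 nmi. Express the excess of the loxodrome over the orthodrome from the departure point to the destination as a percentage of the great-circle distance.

Great circle: σ = 0.5534 rad → d_gc = Rσ = 1906.0 nmi
Rhumb: Δφ = -0.1937, Δλ = -1.8466, Δψ = -0.5950, q = Δφ/Δψ = 0.3256 → d_rh = R√(Δφ²+q²Δλ²) = 2175.5 nmi
Excess = (2175.5 − 1906.0) / 1906.0 = 269.5 / 1906.0 = 14.14% ≈ 14.1%

14.1%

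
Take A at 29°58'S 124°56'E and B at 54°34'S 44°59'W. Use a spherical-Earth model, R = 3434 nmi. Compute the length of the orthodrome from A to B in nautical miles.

5695 nmi

cos σ = sin φ₁ sin φ₂ + cos φ₁ cos φ₂ cos Δλ
      = sin(-29.97°)sin(-54.57°) + cos(-29.97°)cos(-54.57°)cos(-169.92°) = -0.0875
σ = 95.020° → d = Rσ = 3434·1.65842 = 5695 nmi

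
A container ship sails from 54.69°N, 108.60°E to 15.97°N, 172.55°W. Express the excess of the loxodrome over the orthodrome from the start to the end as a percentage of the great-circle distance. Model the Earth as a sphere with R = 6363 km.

3.3%

Great circle: σ = 1.2324 rad → d_gc = Rσ = 7841.7 km
Rhumb: Δφ = -0.6758, Δλ = +1.3762, Δψ = -0.8624, q = Δφ/Δψ = 0.7836 → d_rh = R√(Δφ²+q²Δλ²) = 8097.7 km
Excess = (8097.7 − 7841.7) / 7841.7 = 256.0 / 7841.7 = 3.26% ≈ 3.3%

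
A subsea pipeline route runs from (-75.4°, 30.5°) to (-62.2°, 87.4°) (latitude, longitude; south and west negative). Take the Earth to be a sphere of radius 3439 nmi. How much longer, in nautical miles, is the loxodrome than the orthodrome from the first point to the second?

Great circle: cos σ = sin φ₁ sin φ₂ + cos φ₁ cos φ₂ cos Δλ,  σ = 0.4022 rad → d_gc = 1383.0 nmi
Rhumb line: Δψ = +0.6585, q = Δφ/Δψ = 0.3499, d_rh = R√(Δφ²+q²Δλ²) = 1433.7 nmi
Excess = 1433.7 − 1383.0 = 50.7 ≈ 51 nmi

51 nmi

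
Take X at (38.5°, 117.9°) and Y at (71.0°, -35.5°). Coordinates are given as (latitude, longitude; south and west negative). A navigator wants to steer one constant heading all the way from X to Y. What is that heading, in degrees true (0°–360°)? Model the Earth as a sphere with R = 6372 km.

Δψ = ln[tan(π/4+φ₂/2)/tan(π/4+φ₁/2)] = +1.0586
Δλ = -2.6773 rad (taken the short way round)
course = atan2(Δλ, Δψ) = 291.57°

291.6°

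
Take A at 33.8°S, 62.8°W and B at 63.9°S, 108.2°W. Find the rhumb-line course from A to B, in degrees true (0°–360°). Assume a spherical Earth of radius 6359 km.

Meridional parts: M(φ₁)=-0.6275, M(φ₂)=-1.4619 → ΔM = -0.8345;  Δλ = -0.7924 rad
tan C = Δλ / ΔM = +0.9495 → C = 223.52°

223.5°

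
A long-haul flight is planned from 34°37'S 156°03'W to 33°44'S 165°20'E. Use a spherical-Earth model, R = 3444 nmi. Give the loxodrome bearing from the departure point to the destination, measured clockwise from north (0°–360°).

Meridional parts: M(φ₁)=-0.6447, M(φ₂)=-0.6261 → ΔM = +0.0186;  Δλ = -0.6740 rad
tan C = Δλ / ΔM = -36.1675 → C = 271.58°

271.6°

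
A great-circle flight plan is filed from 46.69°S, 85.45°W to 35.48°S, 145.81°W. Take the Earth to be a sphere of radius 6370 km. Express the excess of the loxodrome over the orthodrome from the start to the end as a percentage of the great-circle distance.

Great circle: σ = 0.7974 rad → d_gc = Rσ = 5079.3 km
Rhumb: Δφ = +0.1957, Δλ = -1.0535, Δψ = +0.2606, q = Δφ/Δψ = 0.7507 → d_rh = R√(Δφ²+q²Δλ²) = 5189.5 km
Excess = (5189.5 − 5079.3) / 5079.3 = 110.2 / 5079.3 = 2.17% ≈ 2.2%

2.2%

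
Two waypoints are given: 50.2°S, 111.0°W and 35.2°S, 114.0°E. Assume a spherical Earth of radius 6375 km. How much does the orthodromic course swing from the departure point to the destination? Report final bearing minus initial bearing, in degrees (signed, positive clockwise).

+117.6°

At departure: θ₁ = atan2(sin Δλ cos φ₂, cos φ₁ sin φ₂ − sin φ₁ cos φ₂ cos Δλ) = 215.41°
At arrival: θ₂ = atan2(sin Δλ cos φ₁, −cos φ₂ sin φ₁ + sin φ₂ cos φ₁ cos Δλ) = 333.01°
Δθ = θ₂ − θ₁ = +117.6°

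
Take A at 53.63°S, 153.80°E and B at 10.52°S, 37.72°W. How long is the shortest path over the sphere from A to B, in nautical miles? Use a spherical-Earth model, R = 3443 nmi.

cos σ = sin φ₁ sin φ₂ + cos φ₁ cos φ₂ cos Δλ
      = sin(-53.63°)sin(-10.52°) + cos(-53.63°)cos(-10.52°)cos(168.48°) = -0.4243
σ = 115.105° → d = Rσ = 3443·2.00895 = 6917 nmi

6917 nmi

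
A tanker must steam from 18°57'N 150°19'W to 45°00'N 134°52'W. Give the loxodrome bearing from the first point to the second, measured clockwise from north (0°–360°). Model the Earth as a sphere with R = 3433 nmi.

Δψ = ln[tan(π/4+φ₂/2)/tan(π/4+φ₁/2)] = +0.5444
Δλ = +0.2697 rad (taken the short way round)
course = atan2(Δλ, Δψ) = 26.35°

26.3°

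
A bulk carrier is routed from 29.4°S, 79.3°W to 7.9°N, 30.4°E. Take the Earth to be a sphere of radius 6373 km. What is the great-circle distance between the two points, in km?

12347 km

cos σ = sin φ₁ sin φ₂ + cos φ₁ cos φ₂ cos Δλ
      = sin(-29.40°)sin(7.90°) + cos(-29.40°)cos(7.90°)cos(109.70°) = -0.3584
σ = 111.000° → d = Rσ = 6373·1.93731 = 12347 km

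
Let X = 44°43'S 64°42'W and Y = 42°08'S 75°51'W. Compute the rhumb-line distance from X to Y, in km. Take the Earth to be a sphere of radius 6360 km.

Δψ = ln[tan(π/4+φ₂/2)/tan(π/4+φ₁/2)] = +0.0621;  Δφ = +0.0451 rad,  Δλ = -0.1946 rad
q = Δφ/Δψ = 0.7261
d = R·√(Δφ² + q²Δλ²) = 6360·0.14832 = 943 km

943 km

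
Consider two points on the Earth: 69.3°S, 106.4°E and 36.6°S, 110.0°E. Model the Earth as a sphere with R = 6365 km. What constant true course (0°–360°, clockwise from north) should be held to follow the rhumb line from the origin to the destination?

3.5°

Δψ = ln[tan(π/4+φ₂/2)/tan(π/4+φ₁/2)] = +1.0130
Δλ = +0.0628 rad (taken the short way round)
course = atan2(Δλ, Δψ) = 3.55°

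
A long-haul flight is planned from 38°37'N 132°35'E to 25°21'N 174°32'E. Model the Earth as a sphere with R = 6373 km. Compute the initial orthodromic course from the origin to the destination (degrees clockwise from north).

98.0°

θ = atan2( sin Δλ·cos φ₂ ,  cos φ₁ sin φ₂ − sin φ₁ cos φ₂ cos Δλ )
  = atan2(+0.6041, -0.0849) = 98.00°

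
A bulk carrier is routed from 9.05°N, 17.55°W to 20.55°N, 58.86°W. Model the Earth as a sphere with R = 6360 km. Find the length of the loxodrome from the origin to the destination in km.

4605 km

Rhumb course C = atan2(Δλ, Δψ) with Δψ = ln[tan(π/4+φ₂/2)/tan(π/4+φ₁/2)] = +0.2080, Δλ = -0.7210 → C = 286.09°
d = R·|Δφ| / |cos C| = 6360·0.20071 / 0.27718 = 4605 km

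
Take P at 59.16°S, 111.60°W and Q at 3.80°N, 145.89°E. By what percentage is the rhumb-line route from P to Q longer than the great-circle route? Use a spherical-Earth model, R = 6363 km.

Great circle: σ = 1.7393 rad → d_gc = Rσ = 11067.1 km
Rhumb: Δφ = +1.0989, Δλ = -1.7891, Δψ = +1.3544, q = Δφ/Δψ = 0.8113 → d_rh = R√(Δφ²+q²Δλ²) = 11584.6 km
Excess = (11584.6 − 11067.1) / 11067.1 = 517.5 / 11067.1 = 4.68% ≈ 4.7%

4.7%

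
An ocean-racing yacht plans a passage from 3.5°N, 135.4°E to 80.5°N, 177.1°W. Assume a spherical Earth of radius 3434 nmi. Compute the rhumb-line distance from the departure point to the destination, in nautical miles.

Rhumb course C = atan2(Δλ, Δψ) with Δψ = ln[tan(π/4+φ₂/2)/tan(π/4+φ₁/2)] = +2.4267, Δλ = +0.8290 → C = 18.86°
d = R·|Δφ| / |cos C| = 3434·1.34390 / 0.94630 = 4877 nmi

4877 nmi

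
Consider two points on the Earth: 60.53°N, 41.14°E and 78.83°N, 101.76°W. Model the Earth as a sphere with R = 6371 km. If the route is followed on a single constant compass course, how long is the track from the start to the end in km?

5519 km

Δψ = ln[tan(π/4+φ₂/2)/tan(π/4+φ₁/2)] = +0.9894;  Δφ = +0.3194 rad,  Δλ = -2.4941 rad
q = Δφ/Δψ = 0.3228
d = R·√(Δφ² + q²Δλ²) = 6371·0.86620 = 5519 km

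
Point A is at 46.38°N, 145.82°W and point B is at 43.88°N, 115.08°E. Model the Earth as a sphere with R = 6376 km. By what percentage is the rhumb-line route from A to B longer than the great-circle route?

7.7%

Great circle: σ = 1.1339 rad → d_gc = Rσ = 7229.6 km
Rhumb: Δφ = -0.0436, Δλ = -1.7296, Δψ = -0.0619, q = Δφ/Δψ = 0.7053 → d_rh = R√(Δφ²+q²Δλ²) = 7783.4 km
Excess = (7783.4 − 7229.6) / 7229.6 = 553.8 / 7229.6 = 7.66% ≈ 7.7%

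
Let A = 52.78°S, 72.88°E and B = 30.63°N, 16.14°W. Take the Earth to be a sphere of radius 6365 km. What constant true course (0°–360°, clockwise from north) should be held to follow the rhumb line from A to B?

Meridional parts: M(φ₁)=-1.0885, M(φ₂)=+0.5620 → ΔM = +1.6505;  Δλ = -1.5537 rad
tan C = Δλ / ΔM = -0.9413 → C = 316.73°

316.7°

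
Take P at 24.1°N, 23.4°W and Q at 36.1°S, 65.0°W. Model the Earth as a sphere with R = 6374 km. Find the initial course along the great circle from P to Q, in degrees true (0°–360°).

214.4°

θ = atan2( sin Δλ·cos φ₂ ,  cos φ₁ sin φ₂ − sin φ₁ cos φ₂ cos Δλ )
  = atan2(-0.5364, -0.7846) = 214.36°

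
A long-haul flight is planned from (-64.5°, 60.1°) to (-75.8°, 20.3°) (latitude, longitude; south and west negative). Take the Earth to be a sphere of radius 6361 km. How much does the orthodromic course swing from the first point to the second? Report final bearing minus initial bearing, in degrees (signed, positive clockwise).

At departure: θ₁ = atan2(sin Δλ cos φ₂, cos φ₁ sin φ₂ − sin φ₁ cos φ₂ cos Δλ) = 212.42°
At arrival: θ₂ = atan2(sin Δλ cos φ₁, −cos φ₂ sin φ₁ + sin φ₂ cos φ₁ cos Δλ) = 250.20°
Δθ = θ₂ − θ₁ = +37.8°

+37.8°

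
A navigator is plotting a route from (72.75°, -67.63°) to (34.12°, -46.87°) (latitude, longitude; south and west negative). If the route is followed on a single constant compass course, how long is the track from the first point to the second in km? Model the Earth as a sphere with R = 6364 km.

4467 km

Rhumb course C = atan2(Δλ, Δψ) with Δψ = ln[tan(π/4+φ₂/2)/tan(π/4+φ₁/2)] = -1.2518, Δλ = +0.3623 → C = 163.86°
d = R·|Δφ| / |cos C| = 6364·0.67422 / 0.96057 = 4467 km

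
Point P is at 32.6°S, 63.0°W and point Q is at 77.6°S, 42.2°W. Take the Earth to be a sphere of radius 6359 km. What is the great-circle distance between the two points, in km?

5100 km

cos σ = sin φ₁ sin φ₂ + cos φ₁ cos φ₂ cos Δλ
      = sin(-32.60°)sin(-77.60°) + cos(-32.60°)cos(-77.60°)cos(20.80°) = 0.6953
σ = 45.948° → d = Rσ = 6359·0.80194 = 5100 km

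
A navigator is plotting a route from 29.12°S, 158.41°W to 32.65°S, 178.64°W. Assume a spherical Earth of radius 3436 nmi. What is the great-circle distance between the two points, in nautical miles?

1061 nmi

cos σ = sin φ₁ sin φ₂ + cos φ₁ cos φ₂ cos Δλ
      = sin(-29.12°)sin(-32.65°) + cos(-29.12°)cos(-32.65°)cos(-20.23°) = 0.9527
σ = 17.688° → d = Rσ = 3436·0.30871 = 1061 nmi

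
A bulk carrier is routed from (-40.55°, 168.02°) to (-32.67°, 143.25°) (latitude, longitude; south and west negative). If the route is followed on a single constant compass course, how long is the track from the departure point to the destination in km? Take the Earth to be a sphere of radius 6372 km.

Δψ = ln[tan(π/4+φ₂/2)/tan(π/4+φ₁/2)] = +0.1716;  Δφ = +0.1375 rad,  Δλ = -0.4323 rad
q = Δφ/Δψ = 0.8014
d = R·√(Δφ² + q²Δλ²) = 6372·0.37275 = 2375 km

2375 km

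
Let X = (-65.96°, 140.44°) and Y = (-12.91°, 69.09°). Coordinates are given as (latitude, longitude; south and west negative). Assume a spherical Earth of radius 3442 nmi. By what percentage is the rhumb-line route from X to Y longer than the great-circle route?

3.2%

Great circle: σ = 1.2334 rad → d_gc = Rσ = 4245.4 nmi
Rhumb: Δφ = +0.9259, Δλ = -1.2453, Δψ = +1.3196, q = Δφ/Δψ = 0.7017 → d_rh = R√(Δφ²+q²Δλ²) = 4382.0 nmi
Excess = (4382.0 − 4245.4) / 4245.4 = 136.6 / 4245.4 = 3.22% ≈ 3.2%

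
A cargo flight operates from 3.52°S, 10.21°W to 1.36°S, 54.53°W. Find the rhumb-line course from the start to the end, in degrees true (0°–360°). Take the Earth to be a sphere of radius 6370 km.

Meridional parts: M(φ₁)=-0.0615, M(φ₂)=-0.0237 → ΔM = +0.0377;  Δλ = -0.7735 rad
tan C = Δλ / ΔM = -20.4987 → C = 272.79°

272.8°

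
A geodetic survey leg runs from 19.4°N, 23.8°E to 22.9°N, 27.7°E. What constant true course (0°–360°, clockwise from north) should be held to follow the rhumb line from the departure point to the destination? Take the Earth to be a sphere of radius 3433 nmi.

Meridional parts: M(φ₁)=+0.3453, M(φ₂)=+0.4108 → ΔM = +0.0655;  Δλ = +0.0681 rad
tan C = Δλ / ΔM = +1.0390 → C = 46.10°

46.1°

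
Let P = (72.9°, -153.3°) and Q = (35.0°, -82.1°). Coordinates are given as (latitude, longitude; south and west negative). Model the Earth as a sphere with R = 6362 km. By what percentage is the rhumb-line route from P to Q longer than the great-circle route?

Great circle: σ = 0.8946 rad → d_gc = Rσ = 5691.4 km
Rhumb: Δφ = -0.6615, Δλ = +1.2427, Δψ = -1.2420, q = Δφ/Δψ = 0.5326 → d_rh = R√(Δφ²+q²Δλ²) = 5953.1 km
Excess = (5953.1 − 5691.4) / 5691.4 = 261.7 / 5691.4 = 4.60% ≈ 4.6%

4.6%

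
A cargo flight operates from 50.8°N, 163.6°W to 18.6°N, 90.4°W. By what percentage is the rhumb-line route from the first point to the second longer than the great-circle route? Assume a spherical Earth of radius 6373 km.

2.6%

Great circle: σ = 1.1370 rad → d_gc = Rσ = 7246.2 km
Rhumb: Δφ = -0.5620, Δλ = +1.2776, Δψ = -0.7021, q = Δφ/Δψ = 0.8004 → d_rh = R√(Δφ²+q²Δλ²) = 7436.6 km
Excess = (7436.6 − 7246.2) / 7246.2 = 190.4 / 7246.2 = 2.63% ≈ 2.6%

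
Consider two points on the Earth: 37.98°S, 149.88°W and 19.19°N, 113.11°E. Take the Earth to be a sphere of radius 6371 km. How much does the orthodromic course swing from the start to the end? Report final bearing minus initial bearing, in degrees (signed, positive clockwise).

At departure: θ₁ = atan2(sin Δλ cos φ₂, cos φ₁ sin φ₂ − sin φ₁ cos φ₂ cos Δλ) = 281.35°
At arrival: θ₂ = atan2(sin Δλ cos φ₁, −cos φ₂ sin φ₁ + sin φ₂ cos φ₁ cos Δλ) = 305.09°
Δθ = θ₂ − θ₁ = +23.7°

+23.7°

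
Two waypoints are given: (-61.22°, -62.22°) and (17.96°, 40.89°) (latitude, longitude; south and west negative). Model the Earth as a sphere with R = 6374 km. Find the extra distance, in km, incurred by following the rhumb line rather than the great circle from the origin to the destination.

Great circle: cos σ = sin φ₁ sin φ₂ + cos φ₁ cos φ₂ cos Δλ,  σ = 1.9543 rad → d_gc = 12456.52 km
Rhumb line: Δψ = +1.6791, q = Δφ/Δψ = 0.8230, d_rh = R√(Δφ²+q²Δλ²) = 12912.05 km
Excess = 12912.05 − 12456.52 = 455.53 ≈ 456 km

456 km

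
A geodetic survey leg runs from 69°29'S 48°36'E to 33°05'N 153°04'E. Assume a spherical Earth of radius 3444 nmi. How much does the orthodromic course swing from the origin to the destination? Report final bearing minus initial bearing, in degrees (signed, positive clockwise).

At departure: θ₁ = atan2(sin Δλ cos φ₂, cos φ₁ sin φ₂ − sin φ₁ cos φ₂ cos Δλ) = 90.33°
At arrival: θ₂ = atan2(sin Δλ cos φ₁, −cos φ₂ sin φ₁ + sin φ₂ cos φ₁ cos Δλ) = 24.73°
Δθ = θ₂ − θ₁ = -65.6°

-65.6°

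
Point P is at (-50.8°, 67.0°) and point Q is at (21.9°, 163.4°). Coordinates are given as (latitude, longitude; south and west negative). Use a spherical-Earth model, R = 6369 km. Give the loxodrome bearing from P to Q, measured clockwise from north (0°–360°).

49.7°

Meridional parts: M(φ₁)=-1.0326, M(φ₂)=+0.3919 → ΔM = +1.4245;  Δλ = +1.6825 rad
tan C = Δλ / ΔM = +1.1811 → C = 49.75°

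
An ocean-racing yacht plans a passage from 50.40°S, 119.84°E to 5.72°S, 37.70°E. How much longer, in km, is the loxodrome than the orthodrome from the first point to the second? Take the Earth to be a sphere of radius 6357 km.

Great circle: cos σ = sin φ₁ sin φ₂ + cos φ₁ cos φ₂ cos Δλ,  σ = 1.4065 rad → d_gc = 8941.3 km
Rhumb line: Δψ = +0.9216, q = Δφ/Δψ = 0.8462, d_rh = R√(Δφ²+q²Δλ²) = 9167.4 km
Excess = 9167.4 − 8941.3 = 226.1 ≈ 226 km

226 km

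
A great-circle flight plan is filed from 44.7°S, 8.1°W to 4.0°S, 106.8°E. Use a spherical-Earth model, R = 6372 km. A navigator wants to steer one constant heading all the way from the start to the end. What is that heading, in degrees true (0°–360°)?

Meridional parts: M(φ₁)=-0.8740, M(φ₂)=-0.0699 → ΔM = +0.8041;  Δλ = +2.0054 rad
tan C = Δλ / ΔM = +2.4939 → C = 68.15°

68.2°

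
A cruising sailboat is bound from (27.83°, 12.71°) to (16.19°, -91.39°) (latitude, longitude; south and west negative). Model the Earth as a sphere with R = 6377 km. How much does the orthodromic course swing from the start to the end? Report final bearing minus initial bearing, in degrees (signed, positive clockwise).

At departure: θ₁ = atan2(sin Δλ cos φ₂, cos φ₁ sin φ₂ − sin φ₁ cos φ₂ cos Δλ) = 290.91°
At arrival: θ₂ = atan2(sin Δλ cos φ₁, −cos φ₂ sin φ₁ + sin φ₂ cos φ₁ cos Δλ) = 239.34°
Δθ = θ₂ − θ₁ = -51.6°

-51.6°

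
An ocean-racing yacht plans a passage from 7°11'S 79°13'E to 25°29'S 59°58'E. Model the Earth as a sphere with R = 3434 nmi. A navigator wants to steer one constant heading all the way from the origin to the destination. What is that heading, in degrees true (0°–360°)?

225.1°

Δψ = ln[tan(π/4+φ₂/2)/tan(π/4+φ₁/2)] = -0.3345
Δλ = -0.3360 rad (taken the short way round)
course = atan2(Δλ, Δψ) = 225.13°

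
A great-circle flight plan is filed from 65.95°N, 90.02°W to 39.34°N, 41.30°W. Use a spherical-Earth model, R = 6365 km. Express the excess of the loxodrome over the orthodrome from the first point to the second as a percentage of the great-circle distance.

2.0%

Great circle: σ = 0.6651 rad → d_gc = Rσ = 4233.6 km
Rhumb: Δφ = -0.4644, Δλ = +0.8503, Δψ = -0.7985, q = Δφ/Δψ = 0.5817 → d_rh = R√(Δφ²+q²Δλ²) = 4318.5 km
Excess = (4318.5 − 4233.6) / 4233.6 = 84.9 / 4233.6 = 2.01% ≈ 2.0%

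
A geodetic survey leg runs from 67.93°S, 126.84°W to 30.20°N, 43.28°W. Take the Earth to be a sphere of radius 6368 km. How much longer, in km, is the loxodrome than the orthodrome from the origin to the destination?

276 km

Great circle: cos σ = sin φ₁ sin φ₂ + cos φ₁ cos φ₂ cos Δλ,  σ = 2.0150 rad → d_gc = 12831.5 km
Rhumb line: Δψ = +2.1880, q = Δφ/Δψ = 0.7828, d_rh = R√(Δφ²+q²Δλ²) = 13107.1 km
Excess = 13107.1 − 12831.5 = 275.6 ≈ 276 km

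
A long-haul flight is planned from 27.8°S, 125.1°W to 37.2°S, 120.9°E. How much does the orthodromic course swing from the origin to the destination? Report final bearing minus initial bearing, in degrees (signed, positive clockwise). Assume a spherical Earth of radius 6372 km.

+79.4°

At departure: θ₁ = atan2(sin Δλ cos φ₂, cos φ₁ sin φ₂ − sin φ₁ cos φ₂ cos Δλ) = 226.69°
At arrival: θ₂ = atan2(sin Δλ cos φ₁, −cos φ₂ sin φ₁ + sin φ₂ cos φ₁ cos Δλ) = 306.09°
Δθ = θ₂ − θ₁ = +79.4°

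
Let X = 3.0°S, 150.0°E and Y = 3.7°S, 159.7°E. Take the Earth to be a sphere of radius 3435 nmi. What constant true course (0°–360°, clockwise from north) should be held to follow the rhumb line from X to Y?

Δψ = ln[tan(π/4+φ₂/2)/tan(π/4+φ₁/2)] = -0.0122
Δλ = +0.1693 rad (taken the short way round)
course = atan2(Δλ, Δψ) = 94.13°

94.1°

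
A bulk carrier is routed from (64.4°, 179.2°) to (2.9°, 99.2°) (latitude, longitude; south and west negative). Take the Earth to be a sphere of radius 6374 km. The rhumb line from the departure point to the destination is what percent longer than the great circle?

Great circle: σ = 1.4499 rad → d_gc = Rσ = 9241.9 km
Rhumb: Δφ = -1.0734, Δλ = -1.3963, Δψ = -1.4313, q = Δφ/Δψ = 0.7499 → d_rh = R√(Δφ²+q²Δλ²) = 9557.9 km
Excess = (9557.9 − 9241.9) / 9241.9 = 316.0 / 9241.9 = 3.42% ≈ 3.4%

3.4%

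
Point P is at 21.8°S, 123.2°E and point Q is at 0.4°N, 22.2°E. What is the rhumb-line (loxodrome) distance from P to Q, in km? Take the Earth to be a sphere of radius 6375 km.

11243 km

Rhumb course C = atan2(Δλ, Δψ) with Δψ = ln[tan(π/4+φ₂/2)/tan(π/4+φ₁/2)] = +0.3970, Δλ = -1.7628 → C = 282.69°
d = R·|Δφ| / |cos C| = 6375·0.38746 / 0.21970 = 11243 km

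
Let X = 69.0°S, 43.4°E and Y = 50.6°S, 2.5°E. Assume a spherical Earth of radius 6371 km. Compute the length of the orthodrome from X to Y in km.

2969 km

cos σ = sin φ₁ sin φ₂ + cos φ₁ cos φ₂ cos Δλ
      = sin(-69.00°)sin(-50.60°) + cos(-69.00°)cos(-50.60°)cos(-40.90°) = 0.8933
σ = 26.704° → d = Rσ = 6371·0.46607 = 2969 km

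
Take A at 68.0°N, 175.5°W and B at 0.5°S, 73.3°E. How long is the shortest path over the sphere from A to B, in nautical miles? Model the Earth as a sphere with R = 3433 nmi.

5887 nmi

Haversine: a = sin²(Δφ/2)+cos φ₁ cos φ₂ sin²(Δλ/2) = 0.57178;  σ = 2·atan2(√a,√(1−a))
σ = 98.253° → d = Rσ = 3433·1.71485 = 5887 nmi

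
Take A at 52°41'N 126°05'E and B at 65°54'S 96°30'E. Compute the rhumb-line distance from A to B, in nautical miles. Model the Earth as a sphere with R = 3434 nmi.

Δψ = ln[tan(π/4+φ₂/2)/tan(π/4+φ₁/2)] = -2.6299;  Δφ = -2.0697 rad,  Δλ = -0.5163 rad
q = Δφ/Δψ = 0.7870
d = R·√(Δφ² + q²Δλ²) = 3434·2.10918 = 7243 nmi

7243 nmi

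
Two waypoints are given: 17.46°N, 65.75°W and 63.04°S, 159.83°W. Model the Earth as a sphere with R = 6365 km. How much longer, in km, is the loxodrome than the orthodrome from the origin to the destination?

Great circle: cos σ = sin φ₁ sin φ₂ + cos φ₁ cos φ₂ cos Δλ,  σ = 1.8736 rad → d_gc = 11925.50 km
Rhumb line: Δψ = -1.7379, q = Δφ/Δψ = 0.8084, d_rh = R√(Δφ²+q²Δλ²) = 12303.04 km
Excess = 12303.04 − 11925.50 = 377.54 ≈ 378 km

378 km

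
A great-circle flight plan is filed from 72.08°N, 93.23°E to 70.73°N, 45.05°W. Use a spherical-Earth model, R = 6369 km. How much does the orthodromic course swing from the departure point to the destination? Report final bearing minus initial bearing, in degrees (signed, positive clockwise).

Initial bearing θ₁ = atan2(sin Δλ cos φ₂, cos φ₁ sin φ₂ − sin φ₁ cos φ₂ cos Δλ) = 337.29°
Final bearing θ₂ = (initial bearing from the destination back to the start) + 180° = 201.09°
Δθ = θ₂ − θ₁ = -136.2°

-136.2°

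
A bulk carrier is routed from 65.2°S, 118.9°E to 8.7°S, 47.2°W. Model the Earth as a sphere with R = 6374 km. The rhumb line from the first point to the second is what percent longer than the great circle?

26.1%

Great circle: σ = 1.8392 rad → d_gc = Rσ = 11722.9 km
Rhumb: Δφ = +0.9861, Δλ = -2.8990, Δψ = +1.3623, q = Δφ/Δψ = 0.7238 → d_rh = R√(Δφ²+q²Δλ²) = 14778.7 km
Excess = (14778.7 − 11722.9) / 11722.9 = 3055.8 / 11722.9 = 26.07% ≈ 26.1%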